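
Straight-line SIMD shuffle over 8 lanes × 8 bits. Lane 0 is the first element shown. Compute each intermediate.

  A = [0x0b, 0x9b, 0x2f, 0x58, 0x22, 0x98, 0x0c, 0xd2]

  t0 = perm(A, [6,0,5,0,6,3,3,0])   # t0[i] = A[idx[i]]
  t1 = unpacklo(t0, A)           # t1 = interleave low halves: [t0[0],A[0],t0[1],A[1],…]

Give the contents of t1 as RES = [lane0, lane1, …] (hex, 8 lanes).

  t0: 0c 0b 98 0b 0c 58 58 0b
  t1: 0c 0b 0b 9b 98 2f 0b 58

RES = [ 0x0c  0x0b  0x0b  0x9b  0x98  0x2f  0x0b  0x58 ]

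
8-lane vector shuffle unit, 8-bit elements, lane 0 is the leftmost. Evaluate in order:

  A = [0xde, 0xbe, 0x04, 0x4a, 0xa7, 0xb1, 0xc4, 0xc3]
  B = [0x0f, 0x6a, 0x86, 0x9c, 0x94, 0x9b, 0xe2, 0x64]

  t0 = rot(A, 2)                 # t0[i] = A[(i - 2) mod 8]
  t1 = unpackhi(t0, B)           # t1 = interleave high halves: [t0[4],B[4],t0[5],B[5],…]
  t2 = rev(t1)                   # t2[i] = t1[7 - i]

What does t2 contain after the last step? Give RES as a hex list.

RES = [ 0x64  0xb1  0xe2  0xa7  0x9b  0x4a  0x94  0x04 ]

→ t0 |c4|c3|de|be|04|4a|a7|b1|
→ t1 |04|94|4a|9b|a7|e2|b1|64|
→ t2 |64|b1|e2|a7|9b|4a|94|04|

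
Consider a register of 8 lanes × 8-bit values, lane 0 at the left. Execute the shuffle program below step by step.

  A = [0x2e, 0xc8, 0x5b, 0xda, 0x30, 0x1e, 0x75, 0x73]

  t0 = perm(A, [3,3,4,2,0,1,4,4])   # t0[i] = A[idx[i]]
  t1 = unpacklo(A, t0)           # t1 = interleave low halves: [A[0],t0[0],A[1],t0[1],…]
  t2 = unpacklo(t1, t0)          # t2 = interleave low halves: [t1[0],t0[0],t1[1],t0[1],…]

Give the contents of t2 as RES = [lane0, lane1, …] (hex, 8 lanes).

  t0: da da 30 5b 2e c8 30 30
  t1: 2e da c8 da 5b 30 da 5b
  t2: 2e da da da c8 30 da 5b

RES = [ 0x2e  0xda  0xda  0xda  0xc8  0x30  0xda  0x5b ]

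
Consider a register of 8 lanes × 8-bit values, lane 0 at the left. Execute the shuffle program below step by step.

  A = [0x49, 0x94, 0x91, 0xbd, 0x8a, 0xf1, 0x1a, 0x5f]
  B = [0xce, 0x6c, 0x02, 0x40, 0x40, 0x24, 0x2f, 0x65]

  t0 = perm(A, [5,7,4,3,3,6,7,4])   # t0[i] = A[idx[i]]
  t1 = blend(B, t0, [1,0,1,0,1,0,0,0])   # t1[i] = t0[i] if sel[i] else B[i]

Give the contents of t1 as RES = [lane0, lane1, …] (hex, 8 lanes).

→ t0 |f1|5f|8a|bd|bd|1a|5f|8a|
→ t1 |f1|6c|8a|40|bd|24|2f|65|

RES = [0xf1, 0x6c, 0x8a, 0x40, 0xbd, 0x24, 0x2f, 0x65]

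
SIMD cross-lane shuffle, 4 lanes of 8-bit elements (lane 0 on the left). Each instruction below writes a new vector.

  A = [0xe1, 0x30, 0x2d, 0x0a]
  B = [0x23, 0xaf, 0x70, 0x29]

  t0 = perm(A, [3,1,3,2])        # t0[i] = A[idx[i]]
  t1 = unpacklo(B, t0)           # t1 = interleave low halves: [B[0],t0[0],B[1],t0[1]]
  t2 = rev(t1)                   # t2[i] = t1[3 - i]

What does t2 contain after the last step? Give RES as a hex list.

RES = [0x30, 0xaf, 0x0a, 0x23]

t0 = [0x0a, 0x30, 0x0a, 0x2d]
t1 = [0x23, 0x0a, 0xaf, 0x30]
t2 = [0x30, 0xaf, 0x0a, 0x23]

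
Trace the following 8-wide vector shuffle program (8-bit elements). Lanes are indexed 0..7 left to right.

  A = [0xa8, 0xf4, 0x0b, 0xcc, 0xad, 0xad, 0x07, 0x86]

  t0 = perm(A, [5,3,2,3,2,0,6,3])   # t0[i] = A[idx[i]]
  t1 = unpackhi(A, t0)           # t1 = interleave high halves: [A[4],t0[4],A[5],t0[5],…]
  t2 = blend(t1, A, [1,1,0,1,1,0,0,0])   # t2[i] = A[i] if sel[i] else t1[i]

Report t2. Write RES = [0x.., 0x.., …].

→ t0 |ad|cc|0b|cc|0b|a8|07|cc|
→ t1 |ad|0b|ad|a8|07|07|86|cc|
→ t2 |a8|f4|ad|cc|ad|07|86|cc|

RES = [ 0xa8  0xf4  0xad  0xcc  0xad  0x07  0x86  0xcc ]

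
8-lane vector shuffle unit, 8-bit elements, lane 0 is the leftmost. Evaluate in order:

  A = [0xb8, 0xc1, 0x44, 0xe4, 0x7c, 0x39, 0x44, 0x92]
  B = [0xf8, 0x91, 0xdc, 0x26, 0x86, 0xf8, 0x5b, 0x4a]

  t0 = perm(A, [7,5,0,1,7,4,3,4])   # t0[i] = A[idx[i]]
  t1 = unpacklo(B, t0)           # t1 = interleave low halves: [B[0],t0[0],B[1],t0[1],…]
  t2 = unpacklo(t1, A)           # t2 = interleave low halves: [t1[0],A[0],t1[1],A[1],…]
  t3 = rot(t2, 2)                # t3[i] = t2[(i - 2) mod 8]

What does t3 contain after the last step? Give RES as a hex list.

→ t0 |92|39|b8|c1|92|7c|e4|7c|
→ t1 |f8|92|91|39|dc|b8|26|c1|
→ t2 |f8|b8|92|c1|91|44|39|e4|
→ t3 |39|e4|f8|b8|92|c1|91|44|

RES = [0x39, 0xe4, 0xf8, 0xb8, 0x92, 0xc1, 0x91, 0x44]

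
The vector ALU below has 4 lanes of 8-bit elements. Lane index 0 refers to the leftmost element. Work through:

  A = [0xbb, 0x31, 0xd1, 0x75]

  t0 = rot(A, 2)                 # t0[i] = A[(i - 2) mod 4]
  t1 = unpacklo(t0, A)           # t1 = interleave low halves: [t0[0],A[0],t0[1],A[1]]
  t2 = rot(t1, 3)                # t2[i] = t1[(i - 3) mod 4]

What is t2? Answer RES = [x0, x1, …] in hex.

→ t0 |d1|75|bb|31|
→ t1 |d1|bb|75|31|
→ t2 |bb|75|31|d1|

RES = [0xbb, 0x75, 0x31, 0xd1]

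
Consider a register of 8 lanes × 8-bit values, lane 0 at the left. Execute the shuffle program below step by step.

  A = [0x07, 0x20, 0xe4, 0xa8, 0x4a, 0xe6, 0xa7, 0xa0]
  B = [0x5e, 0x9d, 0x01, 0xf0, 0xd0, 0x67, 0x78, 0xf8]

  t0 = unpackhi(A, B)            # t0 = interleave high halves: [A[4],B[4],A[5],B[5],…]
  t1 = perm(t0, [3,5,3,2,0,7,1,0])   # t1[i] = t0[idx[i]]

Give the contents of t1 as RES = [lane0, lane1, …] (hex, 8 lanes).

  t0: 4a d0 e6 67 a7 78 a0 f8
  t1: 67 78 67 e6 4a f8 d0 4a

RES = [0x67, 0x78, 0x67, 0xe6, 0x4a, 0xf8, 0xd0, 0x4a]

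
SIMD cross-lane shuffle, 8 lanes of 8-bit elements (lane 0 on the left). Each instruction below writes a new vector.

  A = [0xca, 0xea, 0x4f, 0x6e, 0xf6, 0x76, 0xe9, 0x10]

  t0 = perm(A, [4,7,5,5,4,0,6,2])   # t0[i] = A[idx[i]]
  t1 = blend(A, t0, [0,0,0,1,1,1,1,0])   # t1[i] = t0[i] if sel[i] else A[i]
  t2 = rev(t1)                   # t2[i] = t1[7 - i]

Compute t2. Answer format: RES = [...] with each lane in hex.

  t0: f6 10 76 76 f6 ca e9 4f
  t1: ca ea 4f 76 f6 ca e9 10
  t2: 10 e9 ca f6 76 4f ea ca

RES = [ 0x10  0xe9  0xca  0xf6  0x76  0x4f  0xea  0xca ]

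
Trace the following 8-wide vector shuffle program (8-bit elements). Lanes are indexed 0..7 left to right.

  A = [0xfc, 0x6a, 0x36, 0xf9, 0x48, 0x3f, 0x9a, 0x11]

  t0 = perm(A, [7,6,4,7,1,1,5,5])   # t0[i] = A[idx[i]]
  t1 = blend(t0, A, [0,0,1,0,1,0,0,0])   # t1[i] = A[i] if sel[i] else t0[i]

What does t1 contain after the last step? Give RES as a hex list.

→ t0 |11|9a|48|11|6a|6a|3f|3f|
→ t1 |11|9a|36|11|48|6a|3f|3f|

RES = [ 0x11  0x9a  0x36  0x11  0x48  0x6a  0x3f  0x3f ]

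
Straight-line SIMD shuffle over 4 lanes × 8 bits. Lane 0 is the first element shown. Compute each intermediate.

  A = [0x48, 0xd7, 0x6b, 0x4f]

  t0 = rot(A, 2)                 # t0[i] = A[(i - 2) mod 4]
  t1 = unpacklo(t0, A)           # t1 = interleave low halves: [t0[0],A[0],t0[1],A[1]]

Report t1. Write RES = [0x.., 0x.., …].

RES = [ 0x6b  0x48  0x4f  0xd7 ]

t0 = [0x6b, 0x4f, 0x48, 0xd7]
t1 = [0x6b, 0x48, 0x4f, 0xd7]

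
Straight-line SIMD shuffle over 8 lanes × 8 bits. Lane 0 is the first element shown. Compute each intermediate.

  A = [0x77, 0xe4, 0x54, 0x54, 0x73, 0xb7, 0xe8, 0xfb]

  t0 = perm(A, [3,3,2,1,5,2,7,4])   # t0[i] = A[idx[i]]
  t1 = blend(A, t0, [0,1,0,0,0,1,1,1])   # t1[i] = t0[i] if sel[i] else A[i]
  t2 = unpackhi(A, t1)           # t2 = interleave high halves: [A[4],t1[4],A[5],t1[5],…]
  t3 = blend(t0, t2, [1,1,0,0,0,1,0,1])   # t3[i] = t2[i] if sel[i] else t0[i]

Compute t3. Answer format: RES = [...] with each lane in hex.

RES = [0x73, 0x73, 0x54, 0xe4, 0xb7, 0xfb, 0xfb, 0x73]

  t0: 54 54 54 e4 b7 54 fb 73
  t1: 77 54 54 54 73 54 fb 73
  t2: 73 73 b7 54 e8 fb fb 73
  t3: 73 73 54 e4 b7 fb fb 73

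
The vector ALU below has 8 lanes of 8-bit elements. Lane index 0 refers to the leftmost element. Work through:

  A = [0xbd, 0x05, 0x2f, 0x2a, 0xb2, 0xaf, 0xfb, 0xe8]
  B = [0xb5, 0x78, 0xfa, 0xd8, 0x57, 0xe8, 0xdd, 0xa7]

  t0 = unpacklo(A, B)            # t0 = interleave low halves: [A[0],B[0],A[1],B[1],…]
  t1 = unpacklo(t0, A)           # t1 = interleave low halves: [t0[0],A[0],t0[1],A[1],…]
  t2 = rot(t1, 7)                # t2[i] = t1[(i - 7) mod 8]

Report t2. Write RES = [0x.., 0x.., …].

RES = [0xbd, 0xb5, 0x05, 0x05, 0x2f, 0x78, 0x2a, 0xbd]

t0 = [0xbd, 0xb5, 0x05, 0x78, 0x2f, 0xfa, 0x2a, 0xd8]
t1 = [0xbd, 0xbd, 0xb5, 0x05, 0x05, 0x2f, 0x78, 0x2a]
t2 = [0xbd, 0xb5, 0x05, 0x05, 0x2f, 0x78, 0x2a, 0xbd]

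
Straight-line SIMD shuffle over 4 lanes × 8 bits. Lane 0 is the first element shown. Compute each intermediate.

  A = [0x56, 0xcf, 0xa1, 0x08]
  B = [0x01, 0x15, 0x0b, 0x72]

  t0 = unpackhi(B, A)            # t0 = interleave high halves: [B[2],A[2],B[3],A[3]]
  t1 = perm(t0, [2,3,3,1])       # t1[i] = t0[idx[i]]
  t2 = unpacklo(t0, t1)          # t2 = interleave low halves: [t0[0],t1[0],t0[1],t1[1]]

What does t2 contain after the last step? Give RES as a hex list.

RES = [0x0b, 0x72, 0xa1, 0x08]

→ t0 |0b|a1|72|08|
→ t1 |72|08|08|a1|
→ t2 |0b|72|a1|08|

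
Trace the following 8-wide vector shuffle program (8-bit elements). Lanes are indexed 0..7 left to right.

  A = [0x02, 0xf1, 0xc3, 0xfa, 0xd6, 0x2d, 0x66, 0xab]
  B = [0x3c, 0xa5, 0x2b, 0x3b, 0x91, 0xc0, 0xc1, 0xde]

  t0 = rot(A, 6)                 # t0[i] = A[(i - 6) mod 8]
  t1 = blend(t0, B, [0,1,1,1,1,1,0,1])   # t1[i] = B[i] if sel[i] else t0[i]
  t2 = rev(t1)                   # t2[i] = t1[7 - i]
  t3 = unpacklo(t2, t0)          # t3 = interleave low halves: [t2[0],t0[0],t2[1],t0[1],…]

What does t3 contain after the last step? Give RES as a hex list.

→ t0 |c3|fa|d6|2d|66|ab|02|f1|
→ t1 |c3|a5|2b|3b|91|c0|02|de|
→ t2 |de|02|c0|91|3b|2b|a5|c3|
→ t3 |de|c3|02|fa|c0|d6|91|2d|

RES = [ 0xde  0xc3  0x02  0xfa  0xc0  0xd6  0x91  0x2d ]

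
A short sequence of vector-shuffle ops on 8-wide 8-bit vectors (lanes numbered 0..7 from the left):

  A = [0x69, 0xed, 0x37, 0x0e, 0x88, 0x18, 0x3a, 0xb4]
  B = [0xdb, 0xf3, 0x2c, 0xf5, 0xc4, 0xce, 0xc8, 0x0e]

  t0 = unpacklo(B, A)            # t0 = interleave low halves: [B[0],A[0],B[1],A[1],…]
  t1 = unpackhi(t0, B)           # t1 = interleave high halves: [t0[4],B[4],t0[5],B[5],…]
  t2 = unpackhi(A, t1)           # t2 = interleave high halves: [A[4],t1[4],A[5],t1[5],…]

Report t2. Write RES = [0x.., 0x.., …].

  t0: db 69 f3 ed 2c 37 f5 0e
  t1: 2c c4 37 ce f5 c8 0e 0e
  t2: 88 f5 18 c8 3a 0e b4 0e

RES = [0x88, 0xf5, 0x18, 0xc8, 0x3a, 0x0e, 0xb4, 0x0e]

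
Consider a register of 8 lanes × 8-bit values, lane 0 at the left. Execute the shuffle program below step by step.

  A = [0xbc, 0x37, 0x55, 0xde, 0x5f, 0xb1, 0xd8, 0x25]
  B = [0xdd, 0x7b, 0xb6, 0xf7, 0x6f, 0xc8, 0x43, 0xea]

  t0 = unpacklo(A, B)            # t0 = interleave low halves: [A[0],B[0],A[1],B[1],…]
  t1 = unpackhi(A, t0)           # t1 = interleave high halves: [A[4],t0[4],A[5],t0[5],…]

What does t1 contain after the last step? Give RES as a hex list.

t0 = [0xbc, 0xdd, 0x37, 0x7b, 0x55, 0xb6, 0xde, 0xf7]
t1 = [0x5f, 0x55, 0xb1, 0xb6, 0xd8, 0xde, 0x25, 0xf7]

RES = [0x5f, 0x55, 0xb1, 0xb6, 0xd8, 0xde, 0x25, 0xf7]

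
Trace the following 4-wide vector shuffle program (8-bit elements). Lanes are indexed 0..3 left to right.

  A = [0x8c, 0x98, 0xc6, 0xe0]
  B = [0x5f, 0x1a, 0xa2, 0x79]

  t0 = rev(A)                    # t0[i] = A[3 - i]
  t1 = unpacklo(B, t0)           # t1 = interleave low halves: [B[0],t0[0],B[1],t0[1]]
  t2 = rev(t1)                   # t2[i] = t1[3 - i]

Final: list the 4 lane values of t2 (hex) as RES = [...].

  t0: e0 c6 98 8c
  t1: 5f e0 1a c6
  t2: c6 1a e0 5f

RES = [ 0xc6  0x1a  0xe0  0x5f ]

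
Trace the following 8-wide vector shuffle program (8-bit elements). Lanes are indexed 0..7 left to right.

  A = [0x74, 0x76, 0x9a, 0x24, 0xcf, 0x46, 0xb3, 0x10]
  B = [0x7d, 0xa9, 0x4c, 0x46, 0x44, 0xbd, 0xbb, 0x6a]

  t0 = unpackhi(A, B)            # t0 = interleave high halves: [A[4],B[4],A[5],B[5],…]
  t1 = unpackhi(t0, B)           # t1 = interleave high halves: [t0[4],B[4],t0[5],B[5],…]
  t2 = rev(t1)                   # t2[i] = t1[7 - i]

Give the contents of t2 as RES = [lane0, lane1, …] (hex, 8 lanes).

t0 = [0xcf, 0x44, 0x46, 0xbd, 0xb3, 0xbb, 0x10, 0x6a]
t1 = [0xb3, 0x44, 0xbb, 0xbd, 0x10, 0xbb, 0x6a, 0x6a]
t2 = [0x6a, 0x6a, 0xbb, 0x10, 0xbd, 0xbb, 0x44, 0xb3]

RES = [0x6a, 0x6a, 0xbb, 0x10, 0xbd, 0xbb, 0x44, 0xb3]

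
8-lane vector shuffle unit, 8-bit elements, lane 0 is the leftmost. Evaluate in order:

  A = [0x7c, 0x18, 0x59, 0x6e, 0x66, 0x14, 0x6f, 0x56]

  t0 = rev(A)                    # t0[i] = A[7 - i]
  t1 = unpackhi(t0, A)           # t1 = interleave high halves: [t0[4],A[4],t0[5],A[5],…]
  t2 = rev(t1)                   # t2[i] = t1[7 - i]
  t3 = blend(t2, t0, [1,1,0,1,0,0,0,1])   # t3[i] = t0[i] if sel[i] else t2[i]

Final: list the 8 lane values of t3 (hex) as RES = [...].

RES = [0x56, 0x6f, 0x6f, 0x66, 0x14, 0x59, 0x66, 0x7c]

t0 = [0x56, 0x6f, 0x14, 0x66, 0x6e, 0x59, 0x18, 0x7c]
t1 = [0x6e, 0x66, 0x59, 0x14, 0x18, 0x6f, 0x7c, 0x56]
t2 = [0x56, 0x7c, 0x6f, 0x18, 0x14, 0x59, 0x66, 0x6e]
t3 = [0x56, 0x6f, 0x6f, 0x66, 0x14, 0x59, 0x66, 0x7c]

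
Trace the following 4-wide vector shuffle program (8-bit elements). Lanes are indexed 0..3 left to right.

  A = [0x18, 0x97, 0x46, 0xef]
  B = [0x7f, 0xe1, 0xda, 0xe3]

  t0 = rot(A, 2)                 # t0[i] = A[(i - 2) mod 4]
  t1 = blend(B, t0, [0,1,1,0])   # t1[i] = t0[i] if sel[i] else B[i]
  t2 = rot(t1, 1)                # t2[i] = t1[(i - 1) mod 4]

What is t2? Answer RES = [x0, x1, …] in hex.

→ t0 |46|ef|18|97|
→ t1 |7f|ef|18|e3|
→ t2 |e3|7f|ef|18|

RES = [ 0xe3  0x7f  0xef  0x18 ]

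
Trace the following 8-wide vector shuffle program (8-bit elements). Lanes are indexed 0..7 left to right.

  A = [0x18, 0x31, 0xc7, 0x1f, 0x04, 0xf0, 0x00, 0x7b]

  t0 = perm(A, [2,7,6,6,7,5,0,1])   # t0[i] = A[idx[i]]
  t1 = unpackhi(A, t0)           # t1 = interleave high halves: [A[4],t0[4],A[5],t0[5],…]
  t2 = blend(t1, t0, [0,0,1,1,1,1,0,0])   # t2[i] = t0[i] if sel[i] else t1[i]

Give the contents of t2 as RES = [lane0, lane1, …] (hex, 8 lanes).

t0 = [0xc7, 0x7b, 0x00, 0x00, 0x7b, 0xf0, 0x18, 0x31]
t1 = [0x04, 0x7b, 0xf0, 0xf0, 0x00, 0x18, 0x7b, 0x31]
t2 = [0x04, 0x7b, 0x00, 0x00, 0x7b, 0xf0, 0x7b, 0x31]

RES = [ 0x04  0x7b  0x00  0x00  0x7b  0xf0  0x7b  0x31 ]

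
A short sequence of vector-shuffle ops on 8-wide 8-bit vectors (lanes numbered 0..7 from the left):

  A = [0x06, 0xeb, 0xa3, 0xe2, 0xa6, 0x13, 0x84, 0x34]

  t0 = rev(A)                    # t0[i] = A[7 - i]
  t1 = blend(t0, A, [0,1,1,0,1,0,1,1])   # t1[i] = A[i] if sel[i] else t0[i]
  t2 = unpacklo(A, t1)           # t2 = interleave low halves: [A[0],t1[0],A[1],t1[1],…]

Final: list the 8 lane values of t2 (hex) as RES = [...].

RES = [ 0x06  0x34  0xeb  0xeb  0xa3  0xa3  0xe2  0xa6 ]

  t0: 34 84 13 a6 e2 a3 eb 06
  t1: 34 eb a3 a6 a6 a3 84 34
  t2: 06 34 eb eb a3 a3 e2 a6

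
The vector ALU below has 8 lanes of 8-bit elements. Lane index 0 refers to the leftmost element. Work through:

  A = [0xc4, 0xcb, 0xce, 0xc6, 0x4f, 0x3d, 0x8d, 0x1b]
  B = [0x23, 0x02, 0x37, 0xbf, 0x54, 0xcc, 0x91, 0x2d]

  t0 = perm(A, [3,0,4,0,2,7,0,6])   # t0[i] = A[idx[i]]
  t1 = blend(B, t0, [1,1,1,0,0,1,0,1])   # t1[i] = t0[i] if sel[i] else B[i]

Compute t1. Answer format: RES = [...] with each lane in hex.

RES = [ 0xc6  0xc4  0x4f  0xbf  0x54  0x1b  0x91  0x8d ]

  t0: c6 c4 4f c4 ce 1b c4 8d
  t1: c6 c4 4f bf 54 1b 91 8d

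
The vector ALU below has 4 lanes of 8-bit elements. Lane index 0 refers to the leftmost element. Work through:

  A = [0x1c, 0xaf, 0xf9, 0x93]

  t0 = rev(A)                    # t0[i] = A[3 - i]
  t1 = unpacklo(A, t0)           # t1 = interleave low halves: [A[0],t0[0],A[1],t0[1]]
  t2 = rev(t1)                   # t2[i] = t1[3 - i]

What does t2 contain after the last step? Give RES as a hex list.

RES = [0xf9, 0xaf, 0x93, 0x1c]

  t0: 93 f9 af 1c
  t1: 1c 93 af f9
  t2: f9 af 93 1c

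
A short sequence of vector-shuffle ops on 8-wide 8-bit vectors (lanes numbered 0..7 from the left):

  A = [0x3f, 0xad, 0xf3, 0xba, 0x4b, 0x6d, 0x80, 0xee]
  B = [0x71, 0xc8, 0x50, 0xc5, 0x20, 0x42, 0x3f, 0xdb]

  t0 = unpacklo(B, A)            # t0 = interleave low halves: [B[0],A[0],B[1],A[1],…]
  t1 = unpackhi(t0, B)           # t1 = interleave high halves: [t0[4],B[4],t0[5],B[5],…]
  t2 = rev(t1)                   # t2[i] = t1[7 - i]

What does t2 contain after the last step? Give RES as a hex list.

RES = [ 0xdb  0xba  0x3f  0xc5  0x42  0xf3  0x20  0x50 ]

t0 = [0x71, 0x3f, 0xc8, 0xad, 0x50, 0xf3, 0xc5, 0xba]
t1 = [0x50, 0x20, 0xf3, 0x42, 0xc5, 0x3f, 0xba, 0xdb]
t2 = [0xdb, 0xba, 0x3f, 0xc5, 0x42, 0xf3, 0x20, 0x50]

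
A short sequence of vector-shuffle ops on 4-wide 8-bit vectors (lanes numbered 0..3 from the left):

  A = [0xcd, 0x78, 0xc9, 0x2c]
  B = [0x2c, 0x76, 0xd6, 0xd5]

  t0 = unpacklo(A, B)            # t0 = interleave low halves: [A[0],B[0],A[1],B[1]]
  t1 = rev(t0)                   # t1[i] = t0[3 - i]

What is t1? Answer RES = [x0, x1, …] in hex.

t0 = [0xcd, 0x2c, 0x78, 0x76]
t1 = [0x76, 0x78, 0x2c, 0xcd]

RES = [ 0x76  0x78  0x2c  0xcd ]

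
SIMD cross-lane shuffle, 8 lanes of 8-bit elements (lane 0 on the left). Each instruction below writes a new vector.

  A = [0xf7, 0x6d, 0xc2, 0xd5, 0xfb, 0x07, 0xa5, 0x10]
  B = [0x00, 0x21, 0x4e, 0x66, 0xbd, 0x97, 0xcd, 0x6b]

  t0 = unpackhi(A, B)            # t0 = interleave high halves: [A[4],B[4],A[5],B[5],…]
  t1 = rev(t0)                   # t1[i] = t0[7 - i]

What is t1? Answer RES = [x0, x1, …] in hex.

RES = [ 0x6b  0x10  0xcd  0xa5  0x97  0x07  0xbd  0xfb ]

t0 = [0xfb, 0xbd, 0x07, 0x97, 0xa5, 0xcd, 0x10, 0x6b]
t1 = [0x6b, 0x10, 0xcd, 0xa5, 0x97, 0x07, 0xbd, 0xfb]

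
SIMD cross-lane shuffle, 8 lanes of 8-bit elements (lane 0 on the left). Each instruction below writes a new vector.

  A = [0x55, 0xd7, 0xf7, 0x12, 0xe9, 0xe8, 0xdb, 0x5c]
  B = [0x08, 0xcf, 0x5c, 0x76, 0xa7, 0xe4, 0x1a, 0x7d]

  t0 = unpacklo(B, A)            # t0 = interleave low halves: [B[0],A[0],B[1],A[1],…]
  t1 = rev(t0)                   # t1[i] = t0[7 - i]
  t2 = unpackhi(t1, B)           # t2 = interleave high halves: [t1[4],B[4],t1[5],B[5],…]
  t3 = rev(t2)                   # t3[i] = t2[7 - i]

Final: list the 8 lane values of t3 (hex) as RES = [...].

RES = [0x7d, 0x08, 0x1a, 0x55, 0xe4, 0xcf, 0xa7, 0xd7]

→ t0 |08|55|cf|d7|5c|f7|76|12|
→ t1 |12|76|f7|5c|d7|cf|55|08|
→ t2 |d7|a7|cf|e4|55|1a|08|7d|
→ t3 |7d|08|1a|55|e4|cf|a7|d7|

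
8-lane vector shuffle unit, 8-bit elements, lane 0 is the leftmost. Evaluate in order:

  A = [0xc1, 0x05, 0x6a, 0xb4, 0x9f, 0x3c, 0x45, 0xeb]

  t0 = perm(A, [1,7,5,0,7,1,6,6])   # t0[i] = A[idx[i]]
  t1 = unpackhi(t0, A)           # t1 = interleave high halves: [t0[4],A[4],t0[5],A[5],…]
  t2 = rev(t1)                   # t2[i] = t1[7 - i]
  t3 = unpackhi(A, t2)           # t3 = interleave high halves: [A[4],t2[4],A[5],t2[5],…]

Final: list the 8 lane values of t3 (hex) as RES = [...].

  t0: 05 eb 3c c1 eb 05 45 45
  t1: eb 9f 05 3c 45 45 45 eb
  t2: eb 45 45 45 3c 05 9f eb
  t3: 9f 3c 3c 05 45 9f eb eb

RES = [ 0x9f  0x3c  0x3c  0x05  0x45  0x9f  0xeb  0xeb ]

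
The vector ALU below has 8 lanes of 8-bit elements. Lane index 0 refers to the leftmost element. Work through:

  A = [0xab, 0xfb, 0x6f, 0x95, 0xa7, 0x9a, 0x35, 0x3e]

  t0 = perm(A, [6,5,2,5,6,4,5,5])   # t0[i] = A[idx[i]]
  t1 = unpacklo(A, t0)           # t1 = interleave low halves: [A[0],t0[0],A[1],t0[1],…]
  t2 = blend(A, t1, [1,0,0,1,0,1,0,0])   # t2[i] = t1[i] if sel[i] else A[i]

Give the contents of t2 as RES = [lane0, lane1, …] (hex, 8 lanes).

RES = [ 0xab  0xfb  0x6f  0x9a  0xa7  0x6f  0x35  0x3e ]

→ t0 |35|9a|6f|9a|35|a7|9a|9a|
→ t1 |ab|35|fb|9a|6f|6f|95|9a|
→ t2 |ab|fb|6f|9a|a7|6f|35|3e|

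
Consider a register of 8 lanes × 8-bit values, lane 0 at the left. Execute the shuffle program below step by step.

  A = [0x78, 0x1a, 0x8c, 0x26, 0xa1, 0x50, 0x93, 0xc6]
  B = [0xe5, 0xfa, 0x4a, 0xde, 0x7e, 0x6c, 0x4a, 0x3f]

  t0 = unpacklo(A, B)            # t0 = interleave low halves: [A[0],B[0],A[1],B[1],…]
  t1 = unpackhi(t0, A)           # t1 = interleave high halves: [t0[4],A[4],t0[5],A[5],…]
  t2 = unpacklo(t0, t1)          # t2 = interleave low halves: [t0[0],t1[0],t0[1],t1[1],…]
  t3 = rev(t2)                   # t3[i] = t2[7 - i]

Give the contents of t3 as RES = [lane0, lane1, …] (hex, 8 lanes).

t0 = [0x78, 0xe5, 0x1a, 0xfa, 0x8c, 0x4a, 0x26, 0xde]
t1 = [0x8c, 0xa1, 0x4a, 0x50, 0x26, 0x93, 0xde, 0xc6]
t2 = [0x78, 0x8c, 0xe5, 0xa1, 0x1a, 0x4a, 0xfa, 0x50]
t3 = [0x50, 0xfa, 0x4a, 0x1a, 0xa1, 0xe5, 0x8c, 0x78]

RES = [0x50, 0xfa, 0x4a, 0x1a, 0xa1, 0xe5, 0x8c, 0x78]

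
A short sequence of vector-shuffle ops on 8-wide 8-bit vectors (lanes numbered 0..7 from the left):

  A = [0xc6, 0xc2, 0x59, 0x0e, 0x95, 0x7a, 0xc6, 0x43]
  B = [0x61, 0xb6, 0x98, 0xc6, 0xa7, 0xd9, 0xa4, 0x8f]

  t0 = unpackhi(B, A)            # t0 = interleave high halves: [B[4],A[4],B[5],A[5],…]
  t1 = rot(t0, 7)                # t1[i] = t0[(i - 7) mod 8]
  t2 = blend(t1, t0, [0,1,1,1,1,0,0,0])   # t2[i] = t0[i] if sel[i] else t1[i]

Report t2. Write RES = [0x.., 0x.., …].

  t0: a7 95 d9 7a a4 c6 8f 43
  t1: 95 d9 7a a4 c6 8f 43 a7
  t2: 95 95 d9 7a a4 8f 43 a7

RES = [0x95, 0x95, 0xd9, 0x7a, 0xa4, 0x8f, 0x43, 0xa7]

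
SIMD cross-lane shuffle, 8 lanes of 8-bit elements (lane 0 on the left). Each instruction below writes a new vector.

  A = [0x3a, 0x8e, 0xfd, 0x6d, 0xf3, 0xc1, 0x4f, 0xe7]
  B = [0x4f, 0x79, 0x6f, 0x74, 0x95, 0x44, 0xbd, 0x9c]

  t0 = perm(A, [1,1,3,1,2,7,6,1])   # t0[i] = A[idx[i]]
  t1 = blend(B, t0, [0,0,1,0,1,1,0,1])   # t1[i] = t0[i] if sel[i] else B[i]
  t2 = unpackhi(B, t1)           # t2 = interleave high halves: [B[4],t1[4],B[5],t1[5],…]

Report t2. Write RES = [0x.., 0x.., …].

t0 = [0x8e, 0x8e, 0x6d, 0x8e, 0xfd, 0xe7, 0x4f, 0x8e]
t1 = [0x4f, 0x79, 0x6d, 0x74, 0xfd, 0xe7, 0xbd, 0x8e]
t2 = [0x95, 0xfd, 0x44, 0xe7, 0xbd, 0xbd, 0x9c, 0x8e]

RES = [ 0x95  0xfd  0x44  0xe7  0xbd  0xbd  0x9c  0x8e ]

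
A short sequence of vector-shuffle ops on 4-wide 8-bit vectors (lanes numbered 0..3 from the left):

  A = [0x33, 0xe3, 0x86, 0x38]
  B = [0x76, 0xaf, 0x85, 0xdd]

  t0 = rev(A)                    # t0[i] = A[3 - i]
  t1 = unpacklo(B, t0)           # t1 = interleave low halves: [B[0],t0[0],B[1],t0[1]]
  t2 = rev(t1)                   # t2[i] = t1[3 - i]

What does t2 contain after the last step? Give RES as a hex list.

t0 = [0x38, 0x86, 0xe3, 0x33]
t1 = [0x76, 0x38, 0xaf, 0x86]
t2 = [0x86, 0xaf, 0x38, 0x76]

RES = [ 0x86  0xaf  0x38  0x76 ]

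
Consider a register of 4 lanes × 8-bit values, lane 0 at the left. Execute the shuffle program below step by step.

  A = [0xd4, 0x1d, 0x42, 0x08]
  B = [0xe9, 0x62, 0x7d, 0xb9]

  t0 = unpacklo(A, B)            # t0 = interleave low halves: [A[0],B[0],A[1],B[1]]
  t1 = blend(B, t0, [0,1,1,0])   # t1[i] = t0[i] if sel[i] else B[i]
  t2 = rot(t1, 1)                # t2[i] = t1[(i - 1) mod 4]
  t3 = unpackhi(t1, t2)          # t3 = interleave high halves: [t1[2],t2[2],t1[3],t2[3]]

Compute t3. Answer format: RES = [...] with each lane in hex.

RES = [0x1d, 0xe9, 0xb9, 0x1d]

  t0: d4 e9 1d 62
  t1: e9 e9 1d b9
  t2: b9 e9 e9 1d
  t3: 1d e9 b9 1d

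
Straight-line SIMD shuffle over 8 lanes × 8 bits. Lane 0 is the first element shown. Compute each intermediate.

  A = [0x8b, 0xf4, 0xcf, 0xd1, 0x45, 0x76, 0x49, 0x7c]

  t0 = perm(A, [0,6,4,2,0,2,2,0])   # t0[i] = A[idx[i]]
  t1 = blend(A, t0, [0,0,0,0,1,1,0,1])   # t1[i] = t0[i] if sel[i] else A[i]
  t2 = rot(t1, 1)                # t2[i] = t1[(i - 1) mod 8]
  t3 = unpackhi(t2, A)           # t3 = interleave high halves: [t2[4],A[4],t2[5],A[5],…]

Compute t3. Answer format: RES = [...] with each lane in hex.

RES = [ 0xd1  0x45  0x8b  0x76  0xcf  0x49  0x49  0x7c ]

→ t0 |8b|49|45|cf|8b|cf|cf|8b|
→ t1 |8b|f4|cf|d1|8b|cf|49|8b|
→ t2 |8b|8b|f4|cf|d1|8b|cf|49|
→ t3 |d1|45|8b|76|cf|49|49|7c|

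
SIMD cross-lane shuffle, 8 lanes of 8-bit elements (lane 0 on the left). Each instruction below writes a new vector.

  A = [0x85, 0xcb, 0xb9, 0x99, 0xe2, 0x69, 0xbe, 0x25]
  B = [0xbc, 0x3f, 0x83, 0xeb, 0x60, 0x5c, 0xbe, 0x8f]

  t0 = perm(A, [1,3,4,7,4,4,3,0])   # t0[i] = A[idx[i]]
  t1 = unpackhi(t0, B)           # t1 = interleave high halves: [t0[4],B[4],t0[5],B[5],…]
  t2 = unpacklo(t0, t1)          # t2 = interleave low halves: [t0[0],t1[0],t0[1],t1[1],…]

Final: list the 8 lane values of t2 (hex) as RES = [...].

→ t0 |cb|99|e2|25|e2|e2|99|85|
→ t1 |e2|60|e2|5c|99|be|85|8f|
→ t2 |cb|e2|99|60|e2|e2|25|5c|

RES = [0xcb, 0xe2, 0x99, 0x60, 0xe2, 0xe2, 0x25, 0x5c]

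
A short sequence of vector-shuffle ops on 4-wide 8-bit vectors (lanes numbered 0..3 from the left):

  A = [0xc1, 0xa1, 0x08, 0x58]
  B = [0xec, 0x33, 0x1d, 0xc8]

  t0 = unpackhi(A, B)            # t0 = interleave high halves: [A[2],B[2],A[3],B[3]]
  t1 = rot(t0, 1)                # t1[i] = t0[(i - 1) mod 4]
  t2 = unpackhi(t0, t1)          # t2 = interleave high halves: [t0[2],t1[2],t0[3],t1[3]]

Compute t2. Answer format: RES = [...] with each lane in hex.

RES = [ 0x58  0x1d  0xc8  0x58 ]

t0 = [0x08, 0x1d, 0x58, 0xc8]
t1 = [0xc8, 0x08, 0x1d, 0x58]
t2 = [0x58, 0x1d, 0xc8, 0x58]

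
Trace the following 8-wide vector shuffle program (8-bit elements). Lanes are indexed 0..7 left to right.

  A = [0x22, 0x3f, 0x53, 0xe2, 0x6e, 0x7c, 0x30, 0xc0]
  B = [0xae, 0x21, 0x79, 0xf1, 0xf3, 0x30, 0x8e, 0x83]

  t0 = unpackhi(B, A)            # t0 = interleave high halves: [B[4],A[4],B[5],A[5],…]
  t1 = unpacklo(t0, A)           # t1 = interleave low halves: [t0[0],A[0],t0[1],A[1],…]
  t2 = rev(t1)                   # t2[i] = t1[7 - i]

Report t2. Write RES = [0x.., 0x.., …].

t0 = [0xf3, 0x6e, 0x30, 0x7c, 0x8e, 0x30, 0x83, 0xc0]
t1 = [0xf3, 0x22, 0x6e, 0x3f, 0x30, 0x53, 0x7c, 0xe2]
t2 = [0xe2, 0x7c, 0x53, 0x30, 0x3f, 0x6e, 0x22, 0xf3]

RES = [ 0xe2  0x7c  0x53  0x30  0x3f  0x6e  0x22  0xf3 ]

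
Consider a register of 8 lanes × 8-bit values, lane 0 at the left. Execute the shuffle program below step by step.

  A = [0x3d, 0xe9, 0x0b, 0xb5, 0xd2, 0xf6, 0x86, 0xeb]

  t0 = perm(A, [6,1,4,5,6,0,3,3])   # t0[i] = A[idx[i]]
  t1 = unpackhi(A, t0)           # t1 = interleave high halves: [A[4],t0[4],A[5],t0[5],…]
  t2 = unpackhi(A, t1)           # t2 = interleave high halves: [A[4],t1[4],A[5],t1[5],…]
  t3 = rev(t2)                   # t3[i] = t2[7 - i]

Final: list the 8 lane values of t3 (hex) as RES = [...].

RES = [0xb5, 0xeb, 0xeb, 0x86, 0xb5, 0xf6, 0x86, 0xd2]

  t0: 86 e9 d2 f6 86 3d b5 b5
  t1: d2 86 f6 3d 86 b5 eb b5
  t2: d2 86 f6 b5 86 eb eb b5
  t3: b5 eb eb 86 b5 f6 86 d2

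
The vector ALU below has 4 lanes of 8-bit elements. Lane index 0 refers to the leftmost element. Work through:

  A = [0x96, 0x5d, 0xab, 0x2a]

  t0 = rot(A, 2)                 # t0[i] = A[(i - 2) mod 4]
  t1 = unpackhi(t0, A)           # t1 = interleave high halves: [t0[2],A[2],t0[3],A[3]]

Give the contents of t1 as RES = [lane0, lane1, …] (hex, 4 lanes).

t0 = [0xab, 0x2a, 0x96, 0x5d]
t1 = [0x96, 0xab, 0x5d, 0x2a]

RES = [ 0x96  0xab  0x5d  0x2a ]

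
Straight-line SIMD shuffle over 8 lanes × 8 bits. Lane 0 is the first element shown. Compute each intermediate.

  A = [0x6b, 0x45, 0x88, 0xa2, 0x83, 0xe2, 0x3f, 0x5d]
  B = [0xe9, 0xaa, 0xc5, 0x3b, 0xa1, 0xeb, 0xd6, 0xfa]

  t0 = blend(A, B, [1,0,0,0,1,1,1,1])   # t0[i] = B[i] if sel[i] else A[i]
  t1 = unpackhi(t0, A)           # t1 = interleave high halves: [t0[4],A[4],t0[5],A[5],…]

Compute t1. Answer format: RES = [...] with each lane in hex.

RES = [ 0xa1  0x83  0xeb  0xe2  0xd6  0x3f  0xfa  0x5d ]

  t0: e9 45 88 a2 a1 eb d6 fa
  t1: a1 83 eb e2 d6 3f fa 5d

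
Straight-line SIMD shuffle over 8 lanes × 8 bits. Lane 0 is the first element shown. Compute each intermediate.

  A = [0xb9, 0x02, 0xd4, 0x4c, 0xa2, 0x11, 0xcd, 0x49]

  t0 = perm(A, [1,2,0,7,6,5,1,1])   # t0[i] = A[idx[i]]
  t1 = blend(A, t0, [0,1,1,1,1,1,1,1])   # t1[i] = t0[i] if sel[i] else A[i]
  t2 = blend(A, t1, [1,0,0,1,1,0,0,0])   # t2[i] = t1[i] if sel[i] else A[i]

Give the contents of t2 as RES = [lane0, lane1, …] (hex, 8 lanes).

t0 = [0x02, 0xd4, 0xb9, 0x49, 0xcd, 0x11, 0x02, 0x02]
t1 = [0xb9, 0xd4, 0xb9, 0x49, 0xcd, 0x11, 0x02, 0x02]
t2 = [0xb9, 0x02, 0xd4, 0x49, 0xcd, 0x11, 0xcd, 0x49]

RES = [0xb9, 0x02, 0xd4, 0x49, 0xcd, 0x11, 0xcd, 0x49]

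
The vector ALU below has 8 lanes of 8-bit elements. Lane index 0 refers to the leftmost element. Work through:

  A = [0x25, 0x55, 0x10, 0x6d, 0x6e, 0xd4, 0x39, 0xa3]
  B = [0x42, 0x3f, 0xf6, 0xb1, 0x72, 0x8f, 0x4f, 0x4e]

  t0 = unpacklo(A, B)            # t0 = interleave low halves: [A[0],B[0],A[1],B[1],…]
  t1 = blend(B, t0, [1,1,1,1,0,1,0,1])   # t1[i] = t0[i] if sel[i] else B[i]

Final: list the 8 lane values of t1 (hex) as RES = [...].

RES = [0x25, 0x42, 0x55, 0x3f, 0x72, 0xf6, 0x4f, 0xb1]

t0 = [0x25, 0x42, 0x55, 0x3f, 0x10, 0xf6, 0x6d, 0xb1]
t1 = [0x25, 0x42, 0x55, 0x3f, 0x72, 0xf6, 0x4f, 0xb1]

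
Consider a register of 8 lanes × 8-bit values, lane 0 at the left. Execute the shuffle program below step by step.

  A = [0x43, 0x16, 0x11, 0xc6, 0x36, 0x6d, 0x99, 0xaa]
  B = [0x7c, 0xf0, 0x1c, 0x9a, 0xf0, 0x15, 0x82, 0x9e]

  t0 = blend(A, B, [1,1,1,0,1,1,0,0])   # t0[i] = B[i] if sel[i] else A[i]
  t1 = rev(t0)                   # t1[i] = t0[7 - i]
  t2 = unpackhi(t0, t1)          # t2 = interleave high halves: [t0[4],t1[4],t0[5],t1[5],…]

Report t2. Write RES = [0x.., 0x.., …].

RES = [0xf0, 0xc6, 0x15, 0x1c, 0x99, 0xf0, 0xaa, 0x7c]

→ t0 |7c|f0|1c|c6|f0|15|99|aa|
→ t1 |aa|99|15|f0|c6|1c|f0|7c|
→ t2 |f0|c6|15|1c|99|f0|aa|7c|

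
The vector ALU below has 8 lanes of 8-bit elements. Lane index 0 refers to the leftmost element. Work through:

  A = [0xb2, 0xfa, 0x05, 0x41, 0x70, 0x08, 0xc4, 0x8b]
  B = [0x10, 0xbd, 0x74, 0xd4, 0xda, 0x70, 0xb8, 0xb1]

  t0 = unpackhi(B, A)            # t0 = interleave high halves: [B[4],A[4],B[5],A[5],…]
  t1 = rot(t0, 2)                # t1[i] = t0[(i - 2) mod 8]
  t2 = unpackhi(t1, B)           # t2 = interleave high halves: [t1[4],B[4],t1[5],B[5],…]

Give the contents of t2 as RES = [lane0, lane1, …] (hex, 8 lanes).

RES = [ 0x70  0xda  0x08  0x70  0xb8  0xb8  0xc4  0xb1 ]

t0 = [0xda, 0x70, 0x70, 0x08, 0xb8, 0xc4, 0xb1, 0x8b]
t1 = [0xb1, 0x8b, 0xda, 0x70, 0x70, 0x08, 0xb8, 0xc4]
t2 = [0x70, 0xda, 0x08, 0x70, 0xb8, 0xb8, 0xc4, 0xb1]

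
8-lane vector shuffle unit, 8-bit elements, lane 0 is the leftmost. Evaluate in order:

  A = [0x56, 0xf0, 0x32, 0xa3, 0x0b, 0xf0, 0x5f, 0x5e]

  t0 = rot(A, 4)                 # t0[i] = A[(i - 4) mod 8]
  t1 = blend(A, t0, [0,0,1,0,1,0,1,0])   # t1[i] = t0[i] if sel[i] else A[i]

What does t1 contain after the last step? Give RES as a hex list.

RES = [0x56, 0xf0, 0x5f, 0xa3, 0x56, 0xf0, 0x32, 0x5e]

→ t0 |0b|f0|5f|5e|56|f0|32|a3|
→ t1 |56|f0|5f|a3|56|f0|32|5e|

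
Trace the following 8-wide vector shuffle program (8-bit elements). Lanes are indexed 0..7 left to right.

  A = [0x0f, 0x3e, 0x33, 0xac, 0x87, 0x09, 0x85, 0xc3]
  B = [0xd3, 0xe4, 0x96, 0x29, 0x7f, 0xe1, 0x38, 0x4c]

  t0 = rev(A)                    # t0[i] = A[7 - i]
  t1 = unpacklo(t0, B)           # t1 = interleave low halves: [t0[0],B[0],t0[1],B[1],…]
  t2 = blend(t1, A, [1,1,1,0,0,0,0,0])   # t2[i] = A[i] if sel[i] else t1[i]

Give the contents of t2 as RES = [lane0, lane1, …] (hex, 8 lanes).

t0 = [0xc3, 0x85, 0x09, 0x87, 0xac, 0x33, 0x3e, 0x0f]
t1 = [0xc3, 0xd3, 0x85, 0xe4, 0x09, 0x96, 0x87, 0x29]
t2 = [0x0f, 0x3e, 0x33, 0xe4, 0x09, 0x96, 0x87, 0x29]

RES = [ 0x0f  0x3e  0x33  0xe4  0x09  0x96  0x87  0x29 ]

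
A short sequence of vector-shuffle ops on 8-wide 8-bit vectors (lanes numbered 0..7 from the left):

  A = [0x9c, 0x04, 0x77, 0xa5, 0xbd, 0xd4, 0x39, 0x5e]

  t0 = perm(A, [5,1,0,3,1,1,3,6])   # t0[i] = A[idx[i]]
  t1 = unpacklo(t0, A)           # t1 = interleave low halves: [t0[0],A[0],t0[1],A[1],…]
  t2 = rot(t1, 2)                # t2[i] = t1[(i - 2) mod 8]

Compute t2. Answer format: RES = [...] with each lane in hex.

RES = [ 0xa5  0xa5  0xd4  0x9c  0x04  0x04  0x9c  0x77 ]

→ t0 |d4|04|9c|a5|04|04|a5|39|
→ t1 |d4|9c|04|04|9c|77|a5|a5|
→ t2 |a5|a5|d4|9c|04|04|9c|77|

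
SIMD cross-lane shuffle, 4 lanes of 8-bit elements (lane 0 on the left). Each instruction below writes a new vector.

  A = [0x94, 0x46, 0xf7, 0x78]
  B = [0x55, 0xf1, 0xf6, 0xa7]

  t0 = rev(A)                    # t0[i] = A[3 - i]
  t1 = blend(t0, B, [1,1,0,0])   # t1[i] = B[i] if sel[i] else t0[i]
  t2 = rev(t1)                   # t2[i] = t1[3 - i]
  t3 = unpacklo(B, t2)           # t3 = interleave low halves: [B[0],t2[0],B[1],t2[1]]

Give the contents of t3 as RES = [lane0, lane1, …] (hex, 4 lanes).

RES = [0x55, 0x94, 0xf1, 0x46]

t0 = [0x78, 0xf7, 0x46, 0x94]
t1 = [0x55, 0xf1, 0x46, 0x94]
t2 = [0x94, 0x46, 0xf1, 0x55]
t3 = [0x55, 0x94, 0xf1, 0x46]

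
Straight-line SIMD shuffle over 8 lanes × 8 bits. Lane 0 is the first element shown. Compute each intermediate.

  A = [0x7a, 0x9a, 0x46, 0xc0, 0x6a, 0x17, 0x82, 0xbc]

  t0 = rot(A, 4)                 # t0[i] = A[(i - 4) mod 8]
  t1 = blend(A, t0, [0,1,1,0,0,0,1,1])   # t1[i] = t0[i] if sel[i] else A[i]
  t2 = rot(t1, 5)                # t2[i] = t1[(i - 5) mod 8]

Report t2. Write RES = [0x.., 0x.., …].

RES = [0xc0, 0x6a, 0x17, 0x46, 0xc0, 0x7a, 0x17, 0x82]

→ t0 |6a|17|82|bc|7a|9a|46|c0|
→ t1 |7a|17|82|c0|6a|17|46|c0|
→ t2 |c0|6a|17|46|c0|7a|17|82|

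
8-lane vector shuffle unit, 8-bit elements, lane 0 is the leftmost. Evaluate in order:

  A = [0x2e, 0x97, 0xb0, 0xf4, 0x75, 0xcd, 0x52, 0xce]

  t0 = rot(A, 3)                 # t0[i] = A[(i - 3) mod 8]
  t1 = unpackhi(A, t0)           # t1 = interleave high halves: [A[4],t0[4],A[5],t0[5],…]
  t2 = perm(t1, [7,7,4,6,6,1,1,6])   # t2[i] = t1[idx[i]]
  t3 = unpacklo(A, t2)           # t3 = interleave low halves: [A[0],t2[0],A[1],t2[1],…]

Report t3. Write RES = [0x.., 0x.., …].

→ t0 |cd|52|ce|2e|97|b0|f4|75|
→ t1 |75|97|cd|b0|52|f4|ce|75|
→ t2 |75|75|52|ce|ce|97|97|ce|
→ t3 |2e|75|97|75|b0|52|f4|ce|

RES = [0x2e, 0x75, 0x97, 0x75, 0xb0, 0x52, 0xf4, 0xce]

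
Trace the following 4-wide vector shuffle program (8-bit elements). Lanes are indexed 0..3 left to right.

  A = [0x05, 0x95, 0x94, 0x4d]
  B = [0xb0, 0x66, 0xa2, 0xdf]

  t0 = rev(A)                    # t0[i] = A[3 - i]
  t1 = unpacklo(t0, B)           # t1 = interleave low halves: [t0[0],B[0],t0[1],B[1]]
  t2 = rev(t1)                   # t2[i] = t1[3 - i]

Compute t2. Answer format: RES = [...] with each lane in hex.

RES = [ 0x66  0x94  0xb0  0x4d ]

t0 = [0x4d, 0x94, 0x95, 0x05]
t1 = [0x4d, 0xb0, 0x94, 0x66]
t2 = [0x66, 0x94, 0xb0, 0x4d]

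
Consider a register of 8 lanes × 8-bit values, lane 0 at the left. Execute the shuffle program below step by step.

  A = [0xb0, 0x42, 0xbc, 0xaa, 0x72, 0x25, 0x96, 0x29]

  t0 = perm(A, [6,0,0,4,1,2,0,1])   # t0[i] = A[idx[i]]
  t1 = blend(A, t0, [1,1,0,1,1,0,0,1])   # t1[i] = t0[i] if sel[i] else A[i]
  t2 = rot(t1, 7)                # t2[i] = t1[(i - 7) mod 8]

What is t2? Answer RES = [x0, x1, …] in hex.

RES = [ 0xb0  0xbc  0x72  0x42  0x25  0x96  0x42  0x96 ]

→ t0 |96|b0|b0|72|42|bc|b0|42|
→ t1 |96|b0|bc|72|42|25|96|42|
→ t2 |b0|bc|72|42|25|96|42|96|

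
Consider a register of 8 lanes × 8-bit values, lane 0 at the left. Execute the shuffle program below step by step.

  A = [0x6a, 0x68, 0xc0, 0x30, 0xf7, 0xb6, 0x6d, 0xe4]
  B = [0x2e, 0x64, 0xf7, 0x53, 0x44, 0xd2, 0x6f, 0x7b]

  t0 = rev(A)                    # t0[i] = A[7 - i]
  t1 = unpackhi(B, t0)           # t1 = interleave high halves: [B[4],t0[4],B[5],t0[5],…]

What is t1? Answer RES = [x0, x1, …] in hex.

t0 = [0xe4, 0x6d, 0xb6, 0xf7, 0x30, 0xc0, 0x68, 0x6a]
t1 = [0x44, 0x30, 0xd2, 0xc0, 0x6f, 0x68, 0x7b, 0x6a]

RES = [ 0x44  0x30  0xd2  0xc0  0x6f  0x68  0x7b  0x6a ]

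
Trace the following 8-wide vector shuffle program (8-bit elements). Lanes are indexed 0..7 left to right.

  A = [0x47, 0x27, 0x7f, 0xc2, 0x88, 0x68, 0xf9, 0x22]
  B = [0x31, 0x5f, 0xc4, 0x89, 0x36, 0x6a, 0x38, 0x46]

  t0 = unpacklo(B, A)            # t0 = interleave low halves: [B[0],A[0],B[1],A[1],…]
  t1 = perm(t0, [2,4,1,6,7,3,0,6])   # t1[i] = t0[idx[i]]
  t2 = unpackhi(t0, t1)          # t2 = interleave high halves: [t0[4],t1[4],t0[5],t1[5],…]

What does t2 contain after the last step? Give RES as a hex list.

RES = [0xc4, 0xc2, 0x7f, 0x27, 0x89, 0x31, 0xc2, 0x89]

t0 = [0x31, 0x47, 0x5f, 0x27, 0xc4, 0x7f, 0x89, 0xc2]
t1 = [0x5f, 0xc4, 0x47, 0x89, 0xc2, 0x27, 0x31, 0x89]
t2 = [0xc4, 0xc2, 0x7f, 0x27, 0x89, 0x31, 0xc2, 0x89]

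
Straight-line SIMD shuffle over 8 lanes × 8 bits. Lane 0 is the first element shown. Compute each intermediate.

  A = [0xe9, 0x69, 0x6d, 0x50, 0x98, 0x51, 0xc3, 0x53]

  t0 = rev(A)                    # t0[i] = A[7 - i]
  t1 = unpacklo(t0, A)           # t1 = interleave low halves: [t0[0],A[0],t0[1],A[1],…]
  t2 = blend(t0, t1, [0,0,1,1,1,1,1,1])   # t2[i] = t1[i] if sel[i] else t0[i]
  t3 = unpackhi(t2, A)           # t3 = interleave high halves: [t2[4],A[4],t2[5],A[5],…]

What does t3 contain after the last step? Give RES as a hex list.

RES = [0x51, 0x98, 0x6d, 0x51, 0x98, 0xc3, 0x50, 0x53]

  t0: 53 c3 51 98 50 6d 69 e9
  t1: 53 e9 c3 69 51 6d 98 50
  t2: 53 c3 c3 69 51 6d 98 50
  t3: 51 98 6d 51 98 c3 50 53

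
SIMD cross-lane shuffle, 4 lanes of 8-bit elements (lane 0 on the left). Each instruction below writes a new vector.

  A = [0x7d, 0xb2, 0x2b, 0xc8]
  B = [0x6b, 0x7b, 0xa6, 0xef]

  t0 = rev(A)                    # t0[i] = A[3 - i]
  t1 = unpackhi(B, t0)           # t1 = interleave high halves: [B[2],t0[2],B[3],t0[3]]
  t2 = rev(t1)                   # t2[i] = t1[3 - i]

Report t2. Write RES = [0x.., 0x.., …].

RES = [ 0x7d  0xef  0xb2  0xa6 ]

  t0: c8 2b b2 7d
  t1: a6 b2 ef 7d
  t2: 7d ef b2 a6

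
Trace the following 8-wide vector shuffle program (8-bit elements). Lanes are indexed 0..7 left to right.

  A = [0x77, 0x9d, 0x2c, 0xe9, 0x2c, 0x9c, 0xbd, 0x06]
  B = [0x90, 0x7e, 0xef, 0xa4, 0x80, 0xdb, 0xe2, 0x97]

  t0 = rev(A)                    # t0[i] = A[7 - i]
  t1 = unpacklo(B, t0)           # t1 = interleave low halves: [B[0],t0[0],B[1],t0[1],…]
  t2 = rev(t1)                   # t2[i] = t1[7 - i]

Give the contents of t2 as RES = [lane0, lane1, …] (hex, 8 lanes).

RES = [0x2c, 0xa4, 0x9c, 0xef, 0xbd, 0x7e, 0x06, 0x90]

  t0: 06 bd 9c 2c e9 2c 9d 77
  t1: 90 06 7e bd ef 9c a4 2c
  t2: 2c a4 9c ef bd 7e 06 90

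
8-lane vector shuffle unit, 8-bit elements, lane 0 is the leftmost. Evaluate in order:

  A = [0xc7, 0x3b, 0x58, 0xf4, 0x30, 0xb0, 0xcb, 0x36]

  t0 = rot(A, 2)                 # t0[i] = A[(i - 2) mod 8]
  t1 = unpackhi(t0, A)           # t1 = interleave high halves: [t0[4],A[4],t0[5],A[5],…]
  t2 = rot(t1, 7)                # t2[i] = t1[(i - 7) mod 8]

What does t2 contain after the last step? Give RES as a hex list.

RES = [ 0x30  0xf4  0xb0  0x30  0xcb  0xb0  0x36  0x58 ]

t0 = [0xcb, 0x36, 0xc7, 0x3b, 0x58, 0xf4, 0x30, 0xb0]
t1 = [0x58, 0x30, 0xf4, 0xb0, 0x30, 0xcb, 0xb0, 0x36]
t2 = [0x30, 0xf4, 0xb0, 0x30, 0xcb, 0xb0, 0x36, 0x58]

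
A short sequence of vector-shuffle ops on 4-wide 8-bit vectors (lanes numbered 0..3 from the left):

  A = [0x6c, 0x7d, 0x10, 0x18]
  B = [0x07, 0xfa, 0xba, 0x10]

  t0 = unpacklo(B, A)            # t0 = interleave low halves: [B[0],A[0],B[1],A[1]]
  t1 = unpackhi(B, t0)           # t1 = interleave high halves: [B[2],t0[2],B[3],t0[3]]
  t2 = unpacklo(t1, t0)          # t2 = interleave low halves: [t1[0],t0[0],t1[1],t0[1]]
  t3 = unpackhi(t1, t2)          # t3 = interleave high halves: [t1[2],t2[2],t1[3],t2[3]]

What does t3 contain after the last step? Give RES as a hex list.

  t0: 07 6c fa 7d
  t1: ba fa 10 7d
  t2: ba 07 fa 6c
  t3: 10 fa 7d 6c

RES = [ 0x10  0xfa  0x7d  0x6c ]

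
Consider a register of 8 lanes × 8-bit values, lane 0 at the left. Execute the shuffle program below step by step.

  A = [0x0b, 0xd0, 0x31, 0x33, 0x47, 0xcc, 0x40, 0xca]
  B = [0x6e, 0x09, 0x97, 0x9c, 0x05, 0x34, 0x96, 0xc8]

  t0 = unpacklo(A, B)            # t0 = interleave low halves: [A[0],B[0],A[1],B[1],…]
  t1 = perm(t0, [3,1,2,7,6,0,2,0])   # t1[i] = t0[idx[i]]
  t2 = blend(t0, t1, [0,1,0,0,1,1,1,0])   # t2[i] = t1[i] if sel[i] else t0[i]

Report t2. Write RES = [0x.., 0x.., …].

RES = [ 0x0b  0x6e  0xd0  0x09  0x33  0x0b  0xd0  0x9c ]

→ t0 |0b|6e|d0|09|31|97|33|9c|
→ t1 |09|6e|d0|9c|33|0b|d0|0b|
→ t2 |0b|6e|d0|09|33|0b|d0|9c|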